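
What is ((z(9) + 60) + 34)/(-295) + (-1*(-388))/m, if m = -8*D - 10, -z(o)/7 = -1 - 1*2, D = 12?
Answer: -12665/3127 ≈ -4.0502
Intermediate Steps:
z(o) = 21 (z(o) = -7*(-1 - 1*2) = -7*(-1 - 2) = -7*(-3) = 21)
m = -106 (m = -8*12 - 10 = -96 - 10 = -106)
((z(9) + 60) + 34)/(-295) + (-1*(-388))/m = ((21 + 60) + 34)/(-295) - 1*(-388)/(-106) = (81 + 34)*(-1/295) + 388*(-1/106) = 115*(-1/295) - 194/53 = -23/59 - 194/53 = -12665/3127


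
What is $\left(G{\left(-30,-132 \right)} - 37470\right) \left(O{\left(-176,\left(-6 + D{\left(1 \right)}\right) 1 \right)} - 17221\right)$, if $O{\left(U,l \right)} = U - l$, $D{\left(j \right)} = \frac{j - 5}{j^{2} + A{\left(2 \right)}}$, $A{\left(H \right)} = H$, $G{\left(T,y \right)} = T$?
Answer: $652112500$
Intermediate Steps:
$D{\left(j \right)} = \frac{-5 + j}{2 + j^{2}}$ ($D{\left(j \right)} = \frac{j - 5}{j^{2} + 2} = \frac{-5 + j}{2 + j^{2}}$)
$\left(G{\left(-30,-132 \right)} - 37470\right) \left(O{\left(-176,\left(-6 + D{\left(1 \right)}\right) 1 \right)} - 17221\right) = \left(-30 - 37470\right) \left(\left(-176 - \left(-6 + \frac{-5 + 1}{2 + 1^{2}}\right) 1\right) - 17221\right) = - 37500 \left(\left(-176 - \left(-6 + \frac{1}{2 + 1} \left(-4\right)\right) 1\right) - 17221\right) = - 37500 \left(\left(-176 - \left(-6 + \frac{1}{3} \left(-4\right)\right) 1\right) - 17221\right) = - 37500 \left(\left(-176 - \left(-6 - \frac{4}{3}\right) 1\right) - 17221\right) = - 37500 \left(\left(-176 - \left(- \frac{22}{3}\right) 1\right) - 17221\right) = - 37500 \left(\left(-176 - - \frac{22}{3}\right) - 17221\right) = - 37500 \left(\left(-176 + \frac{22}{3}\right) - 17221\right) = - 37500 \left(- \frac{506}{3} - 17221\right) = \left(-37500\right) \left(- \frac{52169}{3}\right) = 652112500$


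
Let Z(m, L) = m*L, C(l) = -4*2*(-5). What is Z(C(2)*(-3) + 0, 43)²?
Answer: 26625600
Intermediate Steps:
C(l) = 40 (C(l) = -8*(-5) = 40)
Z(m, L) = L*m
Z(C(2)*(-3) + 0, 43)² = (43*(40*(-3) + 0))² = (43*(-120 + 0))² = (43*(-120))² = (-5160)² = 26625600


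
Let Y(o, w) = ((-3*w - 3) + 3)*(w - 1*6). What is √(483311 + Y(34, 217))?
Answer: 5*√13838 ≈ 588.17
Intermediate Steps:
Y(o, w) = -3*w*(-6 + w) (Y(o, w) = ((-3 - 3*w) + 3)*(w - 6) = (-3*w)*(-6 + w) = -3*w*(-6 + w))
√(483311 + Y(34, 217)) = √(483311 + 3*217*(6 - 1*217)) = √(483311 + 3*217*(6 - 217)) = √(483311 + 3*217*(-211)) = √(483311 - 137361) = √345950 = 5*√13838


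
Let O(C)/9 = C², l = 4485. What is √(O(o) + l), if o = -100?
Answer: √94485 ≈ 307.38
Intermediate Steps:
O(C) = 9*C²
√(O(o) + l) = √(9*(-100)² + 4485) = √(9*10000 + 4485) = √(90000 + 4485) = √94485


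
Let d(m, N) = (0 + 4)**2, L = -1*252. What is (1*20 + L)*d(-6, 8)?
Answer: -3712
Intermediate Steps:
L = -252
d(m, N) = 16 (d(m, N) = 4**2 = 16)
(1*20 + L)*d(-6, 8) = (1*20 - 252)*16 = (20 - 252)*16 = -232*16 = -3712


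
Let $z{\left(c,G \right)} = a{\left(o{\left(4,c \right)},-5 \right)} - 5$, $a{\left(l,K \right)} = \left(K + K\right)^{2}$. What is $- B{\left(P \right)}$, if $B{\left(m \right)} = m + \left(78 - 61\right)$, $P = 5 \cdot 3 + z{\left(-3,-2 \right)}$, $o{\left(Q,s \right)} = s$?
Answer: $-127$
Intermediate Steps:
$a{\left(l,K \right)} = 4 K^{2}$ ($a{\left(l,K \right)} = \left(2 K\right)^{2} = 4 K^{2}$)
$z{\left(c,G \right)} = 95$ ($z{\left(c,G \right)} = 4 \left(-5\right)^{2} - 5 = 4 \cdot 25 - 5 = 100 - 5 = 95$)
$P = 110$ ($P = 5 \cdot 3 + 95 = 15 + 95 = 110$)
$B{\left(m \right)} = 17 + m$ ($B{\left(m \right)} = m + 17 = 17 + m$)
$- B{\left(P \right)} = - (17 + 110) = \left(-1\right) 127 = -127$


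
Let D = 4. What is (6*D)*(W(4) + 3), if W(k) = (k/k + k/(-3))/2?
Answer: 68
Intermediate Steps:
W(k) = 1/2 - k/6 (W(k) = (1 + k*(-1/3))*(1/2) = (1 - k/3)*(1/2) = 1/2 - k/6)
(6*D)*(W(4) + 3) = (6*4)*((1/2 - 1/6*4) + 3) = 24*((1/2 - 2/3) + 3) = 24*(-1/6 + 3) = 24*(17/6) = 68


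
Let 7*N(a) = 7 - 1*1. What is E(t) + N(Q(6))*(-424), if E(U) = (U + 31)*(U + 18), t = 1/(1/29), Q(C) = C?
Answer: 17196/7 ≈ 2456.6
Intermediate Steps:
N(a) = 6/7 (N(a) = (7 - 1*1)/7 = (7 - 1)/7 = (⅐)*6 = 6/7)
t = 29 (t = 1/(1/29) = 29)
E(U) = (18 + U)*(31 + U) (E(U) = (31 + U)*(18 + U) = (18 + U)*(31 + U))
E(t) + N(Q(6))*(-424) = (558 + 29² + 49*29) + (6/7)*(-424) = (558 + 841 + 1421) - 2544/7 = 2820 - 2544/7 = 17196/7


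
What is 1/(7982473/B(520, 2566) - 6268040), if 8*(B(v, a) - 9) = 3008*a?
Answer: -964825/6047553710527 ≈ -1.5954e-7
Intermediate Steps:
B(v, a) = 9 + 376*a (B(v, a) = 9 + (3008*a)/8 = 9 + 376*a)
1/(7982473/B(520, 2566) - 6268040) = 1/(7982473/(9 + 376*2566) - 6268040) = 1/(7982473/(9 + 964816) - 6268040) = 1/(7982473/964825 - 6268040) = 1/(-6047553710527/964825) = -964825/6047553710527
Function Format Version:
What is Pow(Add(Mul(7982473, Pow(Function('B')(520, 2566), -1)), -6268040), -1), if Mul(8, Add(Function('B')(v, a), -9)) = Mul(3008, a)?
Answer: Rational(-964825, 6047553710527) ≈ -1.5954e-7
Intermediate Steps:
Function('B')(v, a) = Add(9, Mul(376, a)) (Function('B')(v, a) = Add(9, Mul(Rational(1, 8), Mul(3008, a))) = Add(9, Mul(376, a)))
Pow(Add(Mul(7982473, Pow(Function('B')(520, 2566), -1)), -6268040), -1) = Pow(Add(Mul(7982473, Pow(Add(9, Mul(376, 2566)), -1)), -6268040), -1) = Pow(Add(Mul(7982473, Pow(Add(9, 964816), -1)), -6268040), -1) = Pow(Add(Mul(7982473, Pow(964825, -1)), -6268040), -1) = Pow(Add(Mul(7982473, Rational(1, 964825)), -6268040), -1) = Pow(Add(Rational(7982473, 964825), -6268040), -1) = Pow(Rational(-6047553710527, 964825), -1) = Rational(-964825, 6047553710527)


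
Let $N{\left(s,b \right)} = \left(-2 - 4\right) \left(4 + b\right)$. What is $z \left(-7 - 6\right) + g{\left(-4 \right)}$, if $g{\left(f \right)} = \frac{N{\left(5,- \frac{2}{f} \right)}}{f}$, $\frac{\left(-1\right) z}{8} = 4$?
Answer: $\frac{1691}{4} \approx 422.75$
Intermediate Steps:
$z = -32$ ($z = \left(-8\right) 4 = -32$)
$N{\left(s,b \right)} = -24 - 6 b$ ($N{\left(s,b \right)} = - 6 \left(4 + b\right) = -24 - 6 b$)
$g{\left(f \right)} = \frac{-24 + \frac{12}{f}}{f}$ ($g{\left(f \right)} = \frac{-24 - 6 \left(- \frac{2}{f}\right)}{f} = \frac{-24 + \frac{12}{f}}{f}$)
$z \left(-7 - 6\right) + g{\left(-4 \right)} = - 32 \left(-7 - 6\right) + \frac{12 \left(1 - -8\right)}{16} = - 32 \left(-7 - 6\right) + 12 \cdot \frac{1}{16} \left(1 + 8\right) = \left(-32\right) \left(-13\right) + 12 \cdot \frac{1}{16} \cdot 9 = 416 + \frac{27}{4} = \frac{1691}{4}$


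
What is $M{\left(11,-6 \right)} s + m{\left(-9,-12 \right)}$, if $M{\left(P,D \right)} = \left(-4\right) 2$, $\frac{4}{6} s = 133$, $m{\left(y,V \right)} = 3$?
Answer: $-1593$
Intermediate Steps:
$s = \frac{399}{2}$ ($s = \frac{3}{2} \cdot 133 = \frac{399}{2} \approx 199.5$)
$M{\left(P,D \right)} = -8$
$M{\left(11,-6 \right)} s + m{\left(-9,-12 \right)} = \left(-8\right) \frac{399}{2} + 3 = -1596 + 3 = -1593$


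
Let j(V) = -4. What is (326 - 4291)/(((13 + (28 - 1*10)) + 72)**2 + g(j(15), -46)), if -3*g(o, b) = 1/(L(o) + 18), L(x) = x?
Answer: -166530/445577 ≈ -0.37374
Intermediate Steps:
g(o, b) = -1/(3*(18 + o)) (g(o, b) = -1/(3*(o + 18)) = -1/(3*(18 + o)))
(326 - 4291)/(((13 + (28 - 1*10)) + 72)**2 + g(j(15), -46)) = (326 - 4291)/(((13 + (28 - 1*10)) + 72)**2 - 1/(54 + 3*(-4))) = -3965/(((13 + (28 - 10)) + 72)**2 - 1/(54 - 12)) = -3965/(((13 + 18) + 72)**2 - 1/42) = -3965/((31 + 72)**2 - 1*1/42) = -3965/(103**2 - 1/42) = -3965/(10609 - 1/42) = -3965/445577/42 = -3965*42/445577 = -166530/445577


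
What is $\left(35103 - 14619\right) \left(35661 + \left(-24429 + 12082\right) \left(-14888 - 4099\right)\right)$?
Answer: $4802845584600$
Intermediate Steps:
$\left(35103 - 14619\right) \left(35661 + \left(-24429 + 12082\right) \left(-14888 - 4099\right)\right) = 20484 \left(35661 - -234432489\right) = 20484 \left(35661 + 234432489\right) = 20484 \cdot 234468150 = 4802845584600$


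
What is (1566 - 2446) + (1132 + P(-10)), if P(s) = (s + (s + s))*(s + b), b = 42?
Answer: -708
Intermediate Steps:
P(s) = 3*s*(42 + s) (P(s) = (s + (s + s))*(s + 42) = (s + 2*s)*(42 + s) = (3*s)*(42 + s) = 3*s*(42 + s))
(1566 - 2446) + (1132 + P(-10)) = (1566 - 2446) + (1132 + 3*(-10)*(42 - 10)) = -880 + (1132 + 3*(-10)*32) = -880 + (1132 - 960) = -880 + 172 = -708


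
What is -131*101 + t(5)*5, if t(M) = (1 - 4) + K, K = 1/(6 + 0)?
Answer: -79471/6 ≈ -13245.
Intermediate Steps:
K = ⅙ (K = 1/6 = ⅙ ≈ 0.16667)
t(M) = -17/6 (t(M) = (1 - 4) + ⅙ = -3 + ⅙ = -17/6)
-131*101 + t(5)*5 = -131*101 - 17/6*5 = -13231 - 85/6 = -79471/6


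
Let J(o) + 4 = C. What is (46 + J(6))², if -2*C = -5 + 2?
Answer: 7569/4 ≈ 1892.3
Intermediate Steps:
C = 3/2 (C = -(-5 + 2)/2 = -½*(-3) = 3/2 ≈ 1.5000)
J(o) = -5/2 (J(o) = -4 + 3/2 = -5/2)
(46 + J(6))² = (46 - 5/2)² = (87/2)² = 7569/4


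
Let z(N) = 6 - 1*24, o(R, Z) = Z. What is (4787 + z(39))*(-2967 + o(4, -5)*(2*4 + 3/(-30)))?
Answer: -28675997/2 ≈ -1.4338e+7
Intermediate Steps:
z(N) = -18 (z(N) = 6 - 24 = -18)
(4787 + z(39))*(-2967 + o(4, -5)*(2*4 + 3/(-30))) = (4787 - 18)*(-2967 - 5*(2*4 + 3/(-30))) = 4769*(-2967 - 5*(8 + 3*(-1/30))) = 4769*(-2967 - 5*(8 - ⅒)) = 4769*(-2967 - 5*79/10) = 4769*(-2967 - 79/2) = 4769*(-6013/2) = -28675997/2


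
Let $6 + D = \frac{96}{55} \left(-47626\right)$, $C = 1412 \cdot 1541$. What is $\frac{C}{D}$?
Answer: $- \frac{59837030}{2286213} \approx -26.173$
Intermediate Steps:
$C = 2175892$
$D = - \frac{4572426}{55}$ ($D = -6 + \frac{96}{55} \left(-47626\right) = -6 - \frac{4572096}{55} = - \frac{4572426}{55} \approx -83135.0$)
$\frac{C}{D} = \frac{2175892}{- \frac{4572426}{55}} = 2175892 \left(- \frac{55}{4572426}\right) = - \frac{59837030}{2286213}$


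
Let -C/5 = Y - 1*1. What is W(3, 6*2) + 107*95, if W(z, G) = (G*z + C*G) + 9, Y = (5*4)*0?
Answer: 10270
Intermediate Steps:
Y = 0 (Y = 20*0 = 0)
C = 5 (C = -5*(0 - 1*1) = -5*(0 - 1) = -5*(-1) = 5)
W(z, G) = 9 + 5*G + G*z (W(z, G) = (G*z + 5*G) + 9 = (5*G + G*z) + 9 = 9 + 5*G + G*z)
W(3, 6*2) + 107*95 = (9 + 5*(6*2) + (6*2)*3) + 107*95 = (9 + 5*12 + 12*3) + 10165 = (9 + 60 + 36) + 10165 = 105 + 10165 = 10270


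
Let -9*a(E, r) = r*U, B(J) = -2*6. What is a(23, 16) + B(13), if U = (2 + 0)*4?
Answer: -236/9 ≈ -26.222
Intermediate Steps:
U = 8 (U = 2*4 = 8)
B(J) = -12
a(E, r) = -8*r/9 (a(E, r) = -r*8/9 = -8*r/9)
a(23, 16) + B(13) = -8/9*16 - 12 = -128/9 - 12 = -236/9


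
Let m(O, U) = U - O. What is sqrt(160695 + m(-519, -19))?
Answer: sqrt(161195) ≈ 401.49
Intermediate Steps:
sqrt(160695 + m(-519, -19)) = sqrt(160695 + (-19 - 1*(-519))) = sqrt(160695 + (-19 + 519)) = sqrt(160695 + 500) = sqrt(161195)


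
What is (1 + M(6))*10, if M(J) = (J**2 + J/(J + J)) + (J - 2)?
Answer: 415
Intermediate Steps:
M(J) = -3/2 + J + J**2 (M(J) = (J**2 + J/((2*J))) + (-2 + J) = (J**2 + (1/(2*J))*J) + (-2 + J) = (J**2 + 1/2) + (-2 + J) = (1/2 + J**2) + (-2 + J) = -3/2 + J + J**2)
(1 + M(6))*10 = (1 + (-3/2 + 6 + 6**2))*10 = (1 + (-3/2 + 6 + 36))*10 = (1 + 81/2)*10 = (83/2)*10 = 415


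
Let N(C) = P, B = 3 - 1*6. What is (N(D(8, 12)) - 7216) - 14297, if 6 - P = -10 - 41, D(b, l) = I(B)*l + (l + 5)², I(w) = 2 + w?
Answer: -21456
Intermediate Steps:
B = -3 (B = 3 - 6 = -3)
D(b, l) = (5 + l)² - l (D(b, l) = (2 - 3)*l + (l + 5)² = -l + (5 + l)² = (5 + l)² - l)
P = 57 (P = 6 - (-10 - 41) = 6 - 1*(-51) = 6 + 51 = 57)
N(C) = 57
(N(D(8, 12)) - 7216) - 14297 = (57 - 7216) - 14297 = -7159 - 14297 = -21456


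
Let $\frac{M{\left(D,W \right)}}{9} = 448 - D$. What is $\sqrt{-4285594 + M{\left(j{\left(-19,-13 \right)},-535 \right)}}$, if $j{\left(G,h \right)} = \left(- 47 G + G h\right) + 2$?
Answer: $16 i \sqrt{16765} \approx 2071.7 i$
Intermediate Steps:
$j{\left(G,h \right)} = 2 - 47 G + G h$
$M{\left(D,W \right)} = 4032 - 9 D$ ($M{\left(D,W \right)} = 9 \left(448 - D\right) = 4032 - 9 D$)
$\sqrt{-4285594 + M{\left(j{\left(-19,-13 \right)},-535 \right)}} = \sqrt{-4285594 + \left(4032 - 9 \left(2 - -893 - -247\right)\right)} = \sqrt{-4285594 + \left(4032 - 9 \left(2 + 893 + 247\right)\right)} = \sqrt{-4285594 + \left(4032 - 10278\right)} = \sqrt{-4285594 - 6246} = \sqrt{-4291840} = 16 i \sqrt{16765}$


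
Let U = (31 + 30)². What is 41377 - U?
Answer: 37656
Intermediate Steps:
U = 3721 (U = 61² = 3721)
41377 - U = 41377 - 1*3721 = 41377 - 3721 = 37656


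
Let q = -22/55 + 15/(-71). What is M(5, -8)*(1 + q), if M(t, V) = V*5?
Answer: -1104/71 ≈ -15.549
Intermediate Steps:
M(t, V) = 5*V
q = -217/355 (q = -22*1/55 + 15*(-1/71) = -⅖ - 15/71 = -217/355 ≈ -0.61127)
M(5, -8)*(1 + q) = (5*(-8))*(1 - 217/355) = -40*138/355 = -1104/71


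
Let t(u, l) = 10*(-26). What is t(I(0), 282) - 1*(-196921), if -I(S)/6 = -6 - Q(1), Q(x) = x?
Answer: 196661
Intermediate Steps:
I(S) = 42 (I(S) = -6*(-6 - 1*1) = -6*(-6 - 1) = -6*(-7) = 42)
t(u, l) = -260
t(I(0), 282) - 1*(-196921) = -260 - 1*(-196921) = -260 + 196921 = 196661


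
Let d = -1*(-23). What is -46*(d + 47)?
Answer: -3220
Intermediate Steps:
d = 23
-46*(d + 47) = -46*(23 + 47) = -46*70 = -3220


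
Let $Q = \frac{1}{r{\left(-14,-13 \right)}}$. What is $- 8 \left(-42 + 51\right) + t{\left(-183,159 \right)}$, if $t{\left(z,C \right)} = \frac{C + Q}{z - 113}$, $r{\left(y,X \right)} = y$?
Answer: $- \frac{300593}{4144} \approx -72.537$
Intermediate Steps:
$Q = - \frac{1}{14}$ ($Q = \frac{1}{-14} = - \frac{1}{14} \approx -0.071429$)
$t{\left(z,C \right)} = \frac{- \frac{1}{14} + C}{-113 + z}$ ($t{\left(z,C \right)} = \frac{C - \frac{1}{14}}{z - 113} = \frac{- \frac{1}{14} + C}{-113 + z}$)
$- 8 \left(-42 + 51\right) + t{\left(-183,159 \right)} = - 8 \left(-42 + 51\right) + \frac{- \frac{1}{14} + 159}{-113 - 183} = \left(-8\right) 9 + \frac{1}{-296} \cdot \frac{2225}{14} = -72 - \frac{2225}{4144} = - \frac{300593}{4144}$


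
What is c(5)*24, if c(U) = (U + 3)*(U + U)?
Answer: 1920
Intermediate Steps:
c(U) = 2*U*(3 + U) (c(U) = (3 + U)*(2*U) = 2*U*(3 + U))
c(5)*24 = (2*5*(3 + 5))*24 = (2*5*8)*24 = 80*24 = 1920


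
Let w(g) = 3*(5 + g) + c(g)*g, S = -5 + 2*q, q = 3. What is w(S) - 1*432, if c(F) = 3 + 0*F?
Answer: -411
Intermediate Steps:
S = 1 (S = -5 + 2*3 = -5 + 6 = 1)
c(F) = 3 (c(F) = 3 + 0 = 3)
w(g) = 15 + 6*g (w(g) = 3*(5 + g) + 3*g = (15 + 3*g) + 3*g = 15 + 6*g)
w(S) - 1*432 = (15 + 6*1) - 1*432 = (15 + 6) - 432 = 21 - 432 = -411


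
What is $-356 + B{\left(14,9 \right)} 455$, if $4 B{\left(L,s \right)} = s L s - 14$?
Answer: $127044$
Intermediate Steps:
$B{\left(L,s \right)} = - \frac{7}{2} + \frac{L s^{2}}{4}$ ($B{\left(L,s \right)} = \frac{s L s - 14}{4} = \frac{L s s - 14}{4} = \frac{L s^{2} - 14}{4} = \frac{-14 + L s^{2}}{4} = - \frac{7}{2} + \frac{L s^{2}}{4}$)
$-356 + B{\left(14,9 \right)} 455 = -356 + \left(- \frac{7}{2} + \frac{1}{4} \cdot 14 \cdot 9^{2}\right) 455 = -356 + \left(- \frac{7}{2} + \frac{1}{4} \cdot 14 \cdot 81\right) 455 = -356 + \left(- \frac{7}{2} + \frac{567}{2}\right) 455 = -356 + 280 \cdot 455 = -356 + 127400 = 127044$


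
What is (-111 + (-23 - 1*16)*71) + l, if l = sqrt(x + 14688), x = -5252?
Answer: -2880 + 2*sqrt(2359) ≈ -2782.9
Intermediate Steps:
l = 2*sqrt(2359) (l = sqrt(-5252 + 14688) = sqrt(9436) = 2*sqrt(2359) ≈ 97.139)
(-111 + (-23 - 1*16)*71) + l = (-111 + (-23 - 1*16)*71) + 2*sqrt(2359) = (-111 + (-23 - 16)*71) + 2*sqrt(2359) = (-111 - 39*71) + 2*sqrt(2359) = (-111 - 2769) + 2*sqrt(2359) = -2880 + 2*sqrt(2359)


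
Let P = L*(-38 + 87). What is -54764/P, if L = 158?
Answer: -27382/3871 ≈ -7.0736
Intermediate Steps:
P = 7742 (P = 158*(-38 + 87) = 158*49 = 7742)
-54764/P = -54764/7742 = -54764*1/7742 = -27382/3871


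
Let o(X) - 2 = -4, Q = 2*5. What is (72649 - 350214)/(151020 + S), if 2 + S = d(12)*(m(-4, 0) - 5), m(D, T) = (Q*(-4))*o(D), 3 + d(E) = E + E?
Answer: -277565/152593 ≈ -1.8190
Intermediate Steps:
d(E) = -3 + 2*E (d(E) = -3 + (E + E) = -3 + 2*E)
Q = 10
o(X) = -2 (o(X) = 2 - 4 = -2)
m(D, T) = 80 (m(D, T) = (10*(-4))*(-2) = -40*(-2) = 80)
S = 1573 (S = -2 + (-3 + 2*12)*(80 - 5) = -2 + (-3 + 24)*75 = -2 + 21*75 = -2 + 1575 = 1573)
(72649 - 350214)/(151020 + S) = (72649 - 350214)/(151020 + 1573) = -277565/152593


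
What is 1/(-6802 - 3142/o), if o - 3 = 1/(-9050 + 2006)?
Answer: -21131/165865310 ≈ -0.00012740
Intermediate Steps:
o = 21131/7044 (o = 3 + 1/(-9050 + 2006) = 3 + 1/(-7044) = 3 - 1/7044 = 21131/7044 ≈ 2.9999)
1/(-6802 - 3142/o) = 1/(-6802 - 3142/21131/7044) = 1/(-6802 - 3142*7044/21131) = 1/(-6802 - 22132248/21131) = 1/(-165865310/21131) = -21131/165865310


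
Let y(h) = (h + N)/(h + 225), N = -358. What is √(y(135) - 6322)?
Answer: I*√22761430/60 ≈ 79.515*I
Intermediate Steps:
y(h) = (-358 + h)/(225 + h) (y(h) = (h - 358)/(h + 225) = (-358 + h)/(225 + h))
√(y(135) - 6322) = √((-358 + 135)/(225 + 135) - 6322) = √(-223/360 - 6322) = √(-2276143/360) = I*√22761430/60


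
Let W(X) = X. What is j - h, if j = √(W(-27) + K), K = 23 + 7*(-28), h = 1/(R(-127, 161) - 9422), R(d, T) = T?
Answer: 1/9261 + 10*I*√2 ≈ 0.00010798 + 14.142*I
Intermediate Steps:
h = -1/9261 (h = 1/(161 - 9422) = 1/(-9261) = -1/9261 ≈ -0.00010798)
K = -173 (K = 23 - 196 = -173)
j = 10*I*√2 (j = √(-27 - 173) = √(-200) = 10*I*√2 ≈ 14.142*I)
j - h = 10*I*√2 - 1*(-1/9261) = 10*I*√2 + 1/9261 = 1/9261 + 10*I*√2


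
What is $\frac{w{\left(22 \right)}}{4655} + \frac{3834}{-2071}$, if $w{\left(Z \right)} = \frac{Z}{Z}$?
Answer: $- \frac{939221}{507395} \approx -1.8511$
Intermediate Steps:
$w{\left(Z \right)} = 1$
$\frac{w{\left(22 \right)}}{4655} + \frac{3834}{-2071} = 1 \cdot \frac{1}{4655} + \frac{3834}{-2071} = 1 \cdot \frac{1}{4655} + 3834 \left(- \frac{1}{2071}\right) = \frac{1}{4655} - \frac{3834}{2071} = - \frac{939221}{507395}$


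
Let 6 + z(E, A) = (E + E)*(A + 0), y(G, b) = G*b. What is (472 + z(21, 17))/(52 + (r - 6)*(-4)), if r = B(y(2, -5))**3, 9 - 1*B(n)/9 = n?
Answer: -295/5000192 ≈ -5.8998e-5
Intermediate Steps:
B(n) = 81 - 9*n
z(E, A) = -6 + 2*A*E (z(E, A) = -6 + (E + E)*(A + 0) = -6 + (2*E)*A = -6 + 2*A*E)
r = 5000211 (r = (81 - 18*(-5))**3 = (81 - 9*(-10))**3 = (81 + 90)**3 = 171**3 = 5000211)
(472 + z(21, 17))/(52 + (r - 6)*(-4)) = (472 + (-6 + 2*17*21))/(52 + (5000211 - 6)*(-4)) = (472 + (-6 + 714))/(52 + 5000205*(-4)) = (472 + 708)/(52 - 20000820) = 1180/(-20000768) = 1180*(-1/20000768) = -295/5000192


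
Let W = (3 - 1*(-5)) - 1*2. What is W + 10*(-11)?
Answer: -104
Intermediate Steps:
W = 6 (W = (3 + 5) - 2 = 8 - 2 = 6)
W + 10*(-11) = 6 + 10*(-11) = 6 - 110 = -104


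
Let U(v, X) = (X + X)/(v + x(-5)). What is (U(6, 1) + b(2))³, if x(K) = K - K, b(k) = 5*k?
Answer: 29791/27 ≈ 1103.4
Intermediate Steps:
x(K) = 0
U(v, X) = 2*X/v (U(v, X) = (X + X)/(v + 0) = (2*X)/v = 2*X/v)
(U(6, 1) + b(2))³ = (2*1/6 + 5*2)³ = (2*1*(⅙) + 10)³ = (⅓ + 10)³ = (31/3)³ = 29791/27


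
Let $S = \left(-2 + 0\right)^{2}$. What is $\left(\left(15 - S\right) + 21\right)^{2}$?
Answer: $1024$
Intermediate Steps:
$S = 4$ ($S = \left(-2\right)^{2} = 4$)
$\left(\left(15 - S\right) + 21\right)^{2} = \left(\left(15 - 4\right) + 21\right)^{2} = \left(11 + 21\right)^{2} = 32^{2} = 1024$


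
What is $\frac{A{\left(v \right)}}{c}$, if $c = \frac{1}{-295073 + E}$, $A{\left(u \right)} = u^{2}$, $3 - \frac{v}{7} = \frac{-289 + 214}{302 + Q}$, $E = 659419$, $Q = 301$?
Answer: $\frac{105088349408}{603} \approx 1.7428 \cdot 10^{8}$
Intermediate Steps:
$v = \frac{4396}{201}$ ($v = 21 - 7 \frac{-289 + 214}{302 + 301} = 21 - 7 \left(- \frac{75}{603}\right) = 21 - 7 \left(\left(-75\right) \frac{1}{603}\right) = 21 - - \frac{175}{201} = 21 + \frac{175}{201} = \frac{4396}{201} \approx 21.871$)
$c = \frac{1}{364346}$ ($c = \frac{1}{-295073 + 659419} = \frac{1}{364346} \approx 2.7446 \cdot 10^{-6}$)
$\frac{A{\left(v \right)}}{c} = \left(\frac{4396}{201}\right)^{2} \frac{1}{\frac{1}{364346}} = \frac{19324816}{40401} \cdot 364346 = \frac{105088349408}{603}$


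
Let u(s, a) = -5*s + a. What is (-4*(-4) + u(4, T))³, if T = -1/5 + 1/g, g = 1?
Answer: -4096/125 ≈ -32.768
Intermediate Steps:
T = ⅘ (T = -1/5 + 1/1 = -1*⅕ + 1*1 = -⅕ + 1 = ⅘ ≈ 0.80000)
u(s, a) = a - 5*s
(-4*(-4) + u(4, T))³ = (-4*(-4) + (⅘ - 5*4))³ = (16 + (⅘ - 20))³ = (16 - 96/5)³ = (-16/5)³ = -4096/125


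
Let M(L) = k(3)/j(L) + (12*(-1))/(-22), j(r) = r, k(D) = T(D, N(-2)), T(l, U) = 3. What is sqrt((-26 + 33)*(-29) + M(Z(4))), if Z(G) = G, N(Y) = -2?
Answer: 5*I*sqrt(3905)/22 ≈ 14.202*I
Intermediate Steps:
k(D) = 3
M(L) = 6/11 + 3/L (M(L) = 3/L + (12*(-1))/(-22) = 3/L - 12*(-1/22) = 3/L + 6/11 = 6/11 + 3/L)
sqrt((-26 + 33)*(-29) + M(Z(4))) = sqrt((-26 + 33)*(-29) + (6/11 + 3/4)) = sqrt(7*(-29) + (6/11 + 3*(1/4))) = sqrt(-203 + (6/11 + 3/4)) = sqrt(-203 + 57/44) = sqrt(-8875/44) = 5*I*sqrt(3905)/22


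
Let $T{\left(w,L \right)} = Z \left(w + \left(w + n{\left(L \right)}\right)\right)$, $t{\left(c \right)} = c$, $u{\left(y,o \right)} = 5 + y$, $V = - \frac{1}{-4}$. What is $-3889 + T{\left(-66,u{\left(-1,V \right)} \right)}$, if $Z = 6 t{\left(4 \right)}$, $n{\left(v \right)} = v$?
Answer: $-6961$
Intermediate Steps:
$V = \frac{1}{4}$ ($V = \left(-1\right) \left(- \frac{1}{4}\right) = \frac{1}{4} \approx 0.25$)
$Z = 24$ ($Z = 6 \cdot 4 = 24$)
$T{\left(w,L \right)} = 24 L + 48 w$ ($T{\left(w,L \right)} = 24 \left(w + \left(w + L\right)\right) = 24 \left(w + \left(L + w\right)\right) = 24 \left(L + 2 w\right) = 24 L + 48 w$)
$-3889 + T{\left(-66,u{\left(-1,V \right)} \right)} = -3889 + \left(24 \left(5 - 1\right) + 48 \left(-66\right)\right) = -3889 + \left(24 \cdot 4 - 3168\right) = -3889 + \left(96 - 3168\right) = -3889 - 3072 = -6961$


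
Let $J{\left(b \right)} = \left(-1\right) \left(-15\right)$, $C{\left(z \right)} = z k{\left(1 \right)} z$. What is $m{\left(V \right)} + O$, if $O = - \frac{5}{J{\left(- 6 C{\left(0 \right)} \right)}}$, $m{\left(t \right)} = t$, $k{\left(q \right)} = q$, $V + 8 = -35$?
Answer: $- \frac{130}{3} \approx -43.333$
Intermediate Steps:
$V = -43$ ($V = -8 - 35 = -43$)
$C{\left(z \right)} = z^{2}$ ($C{\left(z \right)} = z 1 z = z z = z^{2}$)
$J{\left(b \right)} = 15$
$O = - \frac{1}{3}$ ($O = - \frac{5}{15} = \left(-5\right) \frac{1}{15} = - \frac{1}{3} \approx -0.33333$)
$m{\left(V \right)} + O = -43 - \frac{1}{3} = - \frac{130}{3}$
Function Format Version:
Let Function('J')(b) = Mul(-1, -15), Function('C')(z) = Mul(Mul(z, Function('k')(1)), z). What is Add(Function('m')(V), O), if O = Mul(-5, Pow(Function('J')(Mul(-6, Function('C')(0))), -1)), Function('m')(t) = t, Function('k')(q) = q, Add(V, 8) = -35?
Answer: Rational(-130, 3) ≈ -43.333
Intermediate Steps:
V = -43 (V = Add(-8, -35) = -43)
Function('C')(z) = Pow(z, 2) (Function('C')(z) = Mul(Mul(z, 1), z) = Mul(z, z) = Pow(z, 2))
Function('J')(b) = 15
O = Rational(-1, 3) (O = Mul(-5, Pow(15, -1)) = Mul(-5, Rational(1, 15)) = Rational(-1, 3) ≈ -0.33333)
Add(Function('m')(V), O) = Add(-43, Rational(-1, 3)) = Rational(-130, 3)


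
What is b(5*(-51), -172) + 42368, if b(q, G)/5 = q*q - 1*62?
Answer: 367183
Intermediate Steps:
b(q, G) = -310 + 5*q² (b(q, G) = 5*(q*q - 1*62) = 5*(q² - 62) = 5*(-62 + q²) = -310 + 5*q²)
b(5*(-51), -172) + 42368 = (-310 + 5*(5*(-51))²) + 42368 = (-310 + 5*(-255)²) + 42368 = (-310 + 5*65025) + 42368 = (-310 + 325125) + 42368 = 324815 + 42368 = 367183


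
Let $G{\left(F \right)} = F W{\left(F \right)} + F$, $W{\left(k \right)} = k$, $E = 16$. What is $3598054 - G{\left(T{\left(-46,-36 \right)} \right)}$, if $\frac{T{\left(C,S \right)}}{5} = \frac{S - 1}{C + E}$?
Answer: $\frac{129528353}{36} \approx 3.598 \cdot 10^{6}$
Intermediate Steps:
$T{\left(C,S \right)} = \frac{5 \left(-1 + S\right)}{16 + C}$ ($T{\left(C,S \right)} = 5 \frac{S - 1}{C + 16} = 5 \frac{-1 + S}{16 + C} = \frac{5 \left(-1 + S\right)}{16 + C}$)
$G{\left(F \right)} = F + F^{2}$ ($G{\left(F \right)} = F F + F = F^{2} + F = F + F^{2}$)
$3598054 - G{\left(T{\left(-46,-36 \right)} \right)} = 3598054 - \frac{5 \left(-1 - 36\right)}{16 - 46} \left(1 + \frac{5 \left(-1 - 36\right)}{16 - 46}\right) = 3598054 - 5 \frac{1}{-30} \left(-37\right) \left(1 + 5 \frac{1}{-30} \left(-37\right)\right) = 3598054 - 5 \left(- \frac{1}{30}\right) \left(-37\right) \left(1 + 5 \left(- \frac{1}{30}\right) \left(-37\right)\right) = 3598054 - \frac{37 \left(1 + \frac{37}{6}\right)}{6} = 3598054 - \frac{37}{6} \cdot \frac{43}{6} = 3598054 - \frac{1591}{36} = \frac{129528353}{36}$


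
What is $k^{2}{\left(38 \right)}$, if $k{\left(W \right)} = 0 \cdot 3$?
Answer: $0$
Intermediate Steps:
$k{\left(W \right)} = 0$
$k^{2}{\left(38 \right)} = 0^{2} = 0$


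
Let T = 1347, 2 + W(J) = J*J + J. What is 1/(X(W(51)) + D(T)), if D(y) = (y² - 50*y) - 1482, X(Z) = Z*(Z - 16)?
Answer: 1/8725677 ≈ 1.1460e-7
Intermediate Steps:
W(J) = -2 + J + J² (W(J) = -2 + (J*J + J) = -2 + (J² + J) = -2 + (J + J²) = -2 + J + J²)
X(Z) = Z*(-16 + Z)
D(y) = -1482 + y² - 50*y
1/(X(W(51)) + D(T)) = 1/((-2 + 51 + 51²)*(-16 + (-2 + 51 + 51²)) + (-1482 + 1347² - 50*1347)) = 1/((-2 + 51 + 2601)*(-16 + (-2 + 51 + 2601)) + (-1482 + 1814409 - 67350)) = 1/(2650*(-16 + 2650) + 1745577) = 1/(2650*2634 + 1745577) = 1/(6980100 + 1745577) = 1/8725677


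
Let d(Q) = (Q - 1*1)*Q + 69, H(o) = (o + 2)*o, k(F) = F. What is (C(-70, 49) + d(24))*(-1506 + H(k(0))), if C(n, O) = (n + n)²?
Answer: -30452826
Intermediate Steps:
H(o) = o*(2 + o) (H(o) = (2 + o)*o = o*(2 + o))
C(n, O) = 4*n² (C(n, O) = (2*n)² = 4*n²)
d(Q) = 69 + Q*(-1 + Q) (d(Q) = (Q - 1)*Q + 69 = (-1 + Q)*Q + 69 = Q*(-1 + Q) + 69 = 69 + Q*(-1 + Q))
(C(-70, 49) + d(24))*(-1506 + H(k(0))) = (4*(-70)² + (69 + 24² - 1*24))*(-1506 + 0*(2 + 0)) = (4*4900 + (69 + 576 - 24))*(-1506 + 0*2) = (19600 + 621)*(-1506 + 0) = 20221*(-1506) = -30452826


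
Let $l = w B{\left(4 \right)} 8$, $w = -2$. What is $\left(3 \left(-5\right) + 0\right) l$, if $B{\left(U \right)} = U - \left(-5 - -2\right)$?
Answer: $1680$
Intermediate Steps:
$B{\left(U \right)} = 3 + U$ ($B{\left(U \right)} = U - \left(-5 + 2\right) = U - -3 = U + 3 = 3 + U$)
$l = -112$ ($l = - 2 \left(3 + 4\right) 8 = \left(-2\right) 7 \cdot 8 = \left(-14\right) 8 = -112$)
$\left(3 \left(-5\right) + 0\right) l = \left(3 \left(-5\right) + 0\right) \left(-112\right) = \left(-15 + 0\right) \left(-112\right) = \left(-15\right) \left(-112\right) = 1680$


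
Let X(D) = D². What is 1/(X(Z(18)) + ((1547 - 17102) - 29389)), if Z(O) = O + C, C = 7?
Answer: -1/44319 ≈ -2.2564e-5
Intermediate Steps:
Z(O) = 7 + O (Z(O) = O + 7 = 7 + O)
1/(X(Z(18)) + ((1547 - 17102) - 29389)) = 1/((7 + 18)² + ((1547 - 17102) - 29389)) = 1/(25² + (-15555 - 29389)) = 1/(625 - 44944) = 1/(-44319) = -1/44319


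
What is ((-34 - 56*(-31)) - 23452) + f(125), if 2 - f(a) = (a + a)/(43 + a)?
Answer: -1826957/84 ≈ -21750.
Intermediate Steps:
f(a) = 2 - 2*a/(43 + a) (f(a) = 2 - (a + a)/(43 + a) = 2 - 2*a/(43 + a))
((-34 - 56*(-31)) - 23452) + f(125) = ((-34 - 56*(-31)) - 23452) + 86/(43 + 125) = ((-34 + 1736) - 23452) + 86/168 = (1702 - 23452) + 86*(1/168) = -21750 + 43/84 = -1826957/84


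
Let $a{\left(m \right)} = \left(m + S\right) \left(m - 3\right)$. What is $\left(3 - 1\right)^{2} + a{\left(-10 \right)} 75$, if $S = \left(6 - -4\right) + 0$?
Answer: $4$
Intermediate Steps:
$S = 10$ ($S = \left(6 + 4\right) + 0 = 10 + 0 = 10$)
$a{\left(m \right)} = \left(-3 + m\right) \left(10 + m\right)$ ($a{\left(m \right)} = \left(m + 10\right) \left(m - 3\right) = \left(10 + m\right) \left(-3 + m\right) = \left(-3 + m\right) \left(10 + m\right)$)
$\left(3 - 1\right)^{2} + a{\left(-10 \right)} 75 = \left(3 - 1\right)^{2} + \left(-30 + \left(-10\right)^{2} + 7 \left(-10\right)\right) 75 = 2^{2} + \left(-30 + 100 - 70\right) 75 = 4 + 0 \cdot 75 = 4 + 0 = 4$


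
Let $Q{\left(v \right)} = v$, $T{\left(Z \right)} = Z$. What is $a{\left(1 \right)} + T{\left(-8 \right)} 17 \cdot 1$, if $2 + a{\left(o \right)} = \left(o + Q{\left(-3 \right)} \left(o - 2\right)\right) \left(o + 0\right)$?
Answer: $-134$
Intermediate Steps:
$a{\left(o \right)} = -2 + o \left(6 - 2 o\right)$ ($a{\left(o \right)} = -2 + \left(o - 3 \left(o - 2\right)\right) \left(o + 0\right) = -2 + \left(o - 3 \left(-2 + o\right)\right) o = -2 + \left(o - \left(-6 + 3 o\right)\right) o = -2 + \left(6 - 2 o\right) o = -2 + o \left(6 - 2 o\right)$)
$a{\left(1 \right)} + T{\left(-8 \right)} 17 \cdot 1 = \left(-2 - 2 \cdot 1^{2} + 6 \cdot 1\right) - 8 \cdot 17 \cdot 1 = \left(-2 - 2 + 6\right) - 136 = 2 - 136 = -134$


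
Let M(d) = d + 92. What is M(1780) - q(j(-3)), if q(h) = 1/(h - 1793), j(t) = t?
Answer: 3362113/1796 ≈ 1872.0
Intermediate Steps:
q(h) = 1/(-1793 + h)
M(d) = 92 + d
M(1780) - q(j(-3)) = (92 + 1780) - 1/(-1793 - 3) = 1872 - 1/(-1796) = 1872 - 1*(-1/1796) = 1872 + 1/1796 = 3362113/1796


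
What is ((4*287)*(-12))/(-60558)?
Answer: 2296/10093 ≈ 0.22748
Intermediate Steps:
((4*287)*(-12))/(-60558) = (1148*(-12))*(-1/60558) = -13776*(-1/60558) = 2296/10093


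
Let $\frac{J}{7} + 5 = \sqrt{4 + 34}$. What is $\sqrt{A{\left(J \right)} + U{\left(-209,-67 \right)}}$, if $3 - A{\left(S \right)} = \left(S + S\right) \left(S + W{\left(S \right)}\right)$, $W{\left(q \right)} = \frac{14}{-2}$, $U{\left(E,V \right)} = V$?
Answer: $\sqrt{-6728 + 1078 \sqrt{38}} \approx 9.0974 i$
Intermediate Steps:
$J = -35 + 7 \sqrt{38}$ ($J = -35 + 7 \sqrt{4 + 34} = -35 + 7 \sqrt{38} \approx 8.1509$)
$W{\left(q \right)} = -7$ ($W{\left(q \right)} = 14 \left(- \frac{1}{2}\right) = -7$)
$A{\left(S \right)} = 3 - 2 S \left(-7 + S\right)$ ($A{\left(S \right)} = 3 - \left(S + S\right) \left(S - 7\right) = 3 - 2 S \left(-7 + S\right)$)
$\sqrt{A{\left(J \right)} + U{\left(-209,-67 \right)}} = \sqrt{\left(3 - 2 \left(-35 + 7 \sqrt{38}\right)^{2} + 14 \left(-35 + 7 \sqrt{38}\right)\right) - 67} = \sqrt{\left(3 - 2 \left(-35 + 7 \sqrt{38}\right)^{2} - \left(490 - 98 \sqrt{38}\right)\right) - 67} = \sqrt{\left(-487 - 2 \left(-35 + 7 \sqrt{38}\right)^{2} + 98 \sqrt{38}\right) - 67} = \sqrt{-554 - 2 \left(-35 + 7 \sqrt{38}\right)^{2} + 98 \sqrt{38}}$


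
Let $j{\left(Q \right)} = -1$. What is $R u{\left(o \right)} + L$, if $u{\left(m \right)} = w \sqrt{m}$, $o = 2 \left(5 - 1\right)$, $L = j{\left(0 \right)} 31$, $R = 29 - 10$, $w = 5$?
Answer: $-31 + 190 \sqrt{2} \approx 237.7$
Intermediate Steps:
$R = 19$ ($R = 29 - 10 = 19$)
$L = -31$ ($L = \left(-1\right) 31 = -31$)
$o = 8$ ($o = 2 \cdot 4 = 8$)
$u{\left(m \right)} = 5 \sqrt{m}$
$R u{\left(o \right)} + L = 19 \cdot 5 \sqrt{8} - 31 = 19 \cdot 5 \cdot 2 \sqrt{2} - 31 = 19 \cdot 10 \sqrt{2} - 31 = 190 \sqrt{2} - 31 = -31 + 190 \sqrt{2}$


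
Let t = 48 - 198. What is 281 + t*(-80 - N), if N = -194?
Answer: -16819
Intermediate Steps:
t = -150
281 + t*(-80 - N) = 281 - 150*(-80 - 1*(-194)) = 281 - 150*(-80 + 194) = 281 - 150*114 = 281 - 17100 = -16819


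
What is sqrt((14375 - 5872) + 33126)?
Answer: sqrt(41629) ≈ 204.03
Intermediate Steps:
sqrt((14375 - 5872) + 33126) = sqrt(8503 + 33126) = sqrt(41629)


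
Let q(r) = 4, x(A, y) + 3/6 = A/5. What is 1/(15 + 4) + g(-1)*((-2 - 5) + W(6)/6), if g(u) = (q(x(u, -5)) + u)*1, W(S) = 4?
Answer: -360/19 ≈ -18.947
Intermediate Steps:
x(A, y) = -½ + A/5
g(u) = 4 + u (g(u) = (4 + u)*1 = 4 + u)
1/(15 + 4) + g(-1)*((-2 - 5) + W(6)/6) = 1/(15 + 4) + (4 - 1)*((-2 - 5) + 4/6) = 1/19 + 3*(-7 + 4*(⅙)) = 1/19 + 3*(-7 + ⅔) = 1/19 + 3*(-19/3) = 1/19 - 19 = -360/19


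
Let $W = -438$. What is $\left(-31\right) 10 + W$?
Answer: $-748$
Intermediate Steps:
$\left(-31\right) 10 + W = \left(-31\right) 10 - 438 = -310 - 438 = -748$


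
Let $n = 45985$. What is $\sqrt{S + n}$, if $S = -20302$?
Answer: $\sqrt{25683} \approx 160.26$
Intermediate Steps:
$\sqrt{S + n} = \sqrt{-20302 + 45985} = \sqrt{25683}$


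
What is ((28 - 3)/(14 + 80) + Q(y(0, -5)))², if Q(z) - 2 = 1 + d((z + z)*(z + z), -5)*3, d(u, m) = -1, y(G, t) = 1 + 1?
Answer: 625/8836 ≈ 0.070733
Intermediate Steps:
y(G, t) = 2
Q(z) = 0 (Q(z) = 2 + (1 - 1*3) = 2 + (1 - 3) = 2 - 2 = 0)
((28 - 3)/(14 + 80) + Q(y(0, -5)))² = ((28 - 3)/(14 + 80) + 0)² = (25/94 + 0)² = (25/94)² = 625/8836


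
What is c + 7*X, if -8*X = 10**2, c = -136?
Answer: -447/2 ≈ -223.50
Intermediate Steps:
X = -25/2 (X = -1/8*10**2 = -1/8*100 = -25/2 ≈ -12.500)
c + 7*X = -136 + 7*(-25/2) = -136 - 175/2 = -447/2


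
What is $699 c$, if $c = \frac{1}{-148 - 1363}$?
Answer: $- \frac{699}{1511} \approx -0.46261$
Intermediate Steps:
$c = - \frac{1}{1511}$ ($c = \frac{1}{-1511} = - \frac{1}{1511} \approx -0.00066181$)
$699 c = 699 \left(- \frac{1}{1511}\right) = - \frac{699}{1511}$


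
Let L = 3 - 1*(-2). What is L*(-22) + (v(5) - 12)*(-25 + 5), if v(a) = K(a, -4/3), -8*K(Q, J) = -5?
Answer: 235/2 ≈ 117.50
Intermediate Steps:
K(Q, J) = 5/8 (K(Q, J) = -⅛*(-5) = 5/8)
v(a) = 5/8
L = 5 (L = 3 + 2 = 5)
L*(-22) + (v(5) - 12)*(-25 + 5) = 5*(-22) + (5/8 - 12)*(-25 + 5) = -110 - 91/8*(-20) = -110 + 455/2 = 235/2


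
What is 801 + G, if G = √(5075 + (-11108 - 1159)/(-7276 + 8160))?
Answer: 801 + √988761293/442 ≈ 872.14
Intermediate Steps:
G = √988761293/442 (G = √(5075 - 12267/884) = √(4474033/884) = √988761293/442 ≈ 71.142)
801 + G = 801 + √988761293/442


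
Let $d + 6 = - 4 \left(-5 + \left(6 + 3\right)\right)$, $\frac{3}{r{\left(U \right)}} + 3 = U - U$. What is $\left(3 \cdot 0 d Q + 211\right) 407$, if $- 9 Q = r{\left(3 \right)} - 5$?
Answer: $85877$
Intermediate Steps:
$r{\left(U \right)} = -1$ ($r{\left(U \right)} = \frac{3}{-3 + \left(U - U\right)} = \frac{3}{-3 + 0} = \frac{3}{-3} = 3 \left(- \frac{1}{3}\right) = -1$)
$d = -22$ ($d = -6 - 4 \left(-5 + \left(6 + 3\right)\right) = -6 - 4 \left(-5 + 9\right) = -6 - 16 = -22$)
$Q = \frac{2}{3}$ ($Q = - \frac{-1 - 5}{9} = \left(- \frac{1}{9}\right) \left(-6\right) = \frac{2}{3} \approx 0.66667$)
$\left(3 \cdot 0 d Q + 211\right) 407 = \left(3 \cdot 0 \left(-22\right) \frac{2}{3} + 211\right) 407 = \left(0 \left(-22\right) \frac{2}{3} + 211\right) 407 = \left(0 \cdot \frac{2}{3} + 211\right) 407 = \left(0 + 211\right) 407 = 211 \cdot 407 = 85877$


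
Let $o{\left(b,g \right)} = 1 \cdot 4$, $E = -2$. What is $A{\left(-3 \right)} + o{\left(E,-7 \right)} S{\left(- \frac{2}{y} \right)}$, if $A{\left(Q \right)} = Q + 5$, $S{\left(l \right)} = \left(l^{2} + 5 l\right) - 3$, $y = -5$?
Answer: $- \frac{34}{25} \approx -1.36$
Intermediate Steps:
$S{\left(l \right)} = -3 + l^{2} + 5 l$
$A{\left(Q \right)} = 5 + Q$
$o{\left(b,g \right)} = 4$
$A{\left(-3 \right)} + o{\left(E,-7 \right)} S{\left(- \frac{2}{y} \right)} = \left(5 - 3\right) + 4 \left(-3 + \left(- \frac{2}{-5}\right)^{2} + 5 \left(- \frac{2}{-5}\right)\right) = 2 + 4 \left(-3 + \left(\left(-2\right) \left(- \frac{1}{5}\right)\right)^{2} + 5 \left(\left(-2\right) \left(- \frac{1}{5}\right)\right)\right) = 2 + 4 \left(-3 + \left(\frac{2}{5}\right)^{2} + 5 \cdot \frac{2}{5}\right) = 2 + 4 \left(-3 + \frac{4}{25} + 2\right) = 2 + 4 \left(- \frac{21}{25}\right) = 2 - \frac{84}{25} = - \frac{34}{25}$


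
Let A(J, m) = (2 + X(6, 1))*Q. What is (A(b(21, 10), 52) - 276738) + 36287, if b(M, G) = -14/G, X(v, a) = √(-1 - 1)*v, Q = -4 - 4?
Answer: -240467 - 48*I*√2 ≈ -2.4047e+5 - 67.882*I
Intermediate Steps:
Q = -8
X(v, a) = I*v*√2 (X(v, a) = √(-2)*v = (I*√2)*v = I*v*√2)
A(J, m) = -16 - 48*I*√2 (A(J, m) = (2 + I*6*√2)*(-8) = (2 + 6*I*√2)*(-8) = -16 - 48*I*√2)
(A(b(21, 10), 52) - 276738) + 36287 = ((-16 - 48*I*√2) - 276738) + 36287 = (-276754 - 48*I*√2) + 36287 = -240467 - 48*I*√2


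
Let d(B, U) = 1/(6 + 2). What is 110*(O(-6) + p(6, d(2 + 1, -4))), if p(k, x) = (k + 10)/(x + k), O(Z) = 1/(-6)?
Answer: 39545/147 ≈ 269.01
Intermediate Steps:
d(B, U) = ⅛ (d(B, U) = 1/8 = ⅛)
O(Z) = -⅙
p(k, x) = (10 + k)/(k + x)
110*(O(-6) + p(6, d(2 + 1, -4))) = 110*(-⅙ + (10 + 6)/(6 + ⅛)) = 110*(-⅙ + 16/(49/8)) = 110*(-⅙ + (8/49)*16) = 110*(-⅙ + 128/49) = 110*(719/294) = 39545/147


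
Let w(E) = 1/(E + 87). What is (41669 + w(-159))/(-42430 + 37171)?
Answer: -3000167/378648 ≈ -7.9234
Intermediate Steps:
w(E) = 1/(87 + E)
(41669 + w(-159))/(-42430 + 37171) = (41669 + 1/(87 - 159))/(-42430 + 37171) = (41669 + 1/(-72))/(-5259) = (41669 - 1/72)*(-1/5259) = (3000167/72)*(-1/5259) = -3000167/378648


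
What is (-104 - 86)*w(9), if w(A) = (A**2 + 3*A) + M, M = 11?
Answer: -22610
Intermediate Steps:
w(A) = 11 + A**2 + 3*A (w(A) = (A**2 + 3*A) + 11 = 11 + A**2 + 3*A)
(-104 - 86)*w(9) = (-104 - 86)*(11 + 9**2 + 3*9) = -190*(11 + 81 + 27) = -190*119 = -22610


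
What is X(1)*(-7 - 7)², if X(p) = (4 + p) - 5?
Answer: 0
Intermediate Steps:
X(p) = -1 + p
X(1)*(-7 - 7)² = (-1 + 1)*(-7 - 7)² = 0*(-14)² = 0*196 = 0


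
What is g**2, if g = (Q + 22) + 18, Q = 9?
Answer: 2401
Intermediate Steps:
g = 49 (g = (9 + 22) + 18 = 31 + 18 = 49)
g**2 = 49**2 = 2401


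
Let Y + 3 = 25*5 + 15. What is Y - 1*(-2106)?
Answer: 2243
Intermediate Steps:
Y = 137 (Y = -3 + (25*5 + 15) = -3 + (125 + 15) = -3 + 140 = 137)
Y - 1*(-2106) = 137 - 1*(-2106) = 137 + 2106 = 2243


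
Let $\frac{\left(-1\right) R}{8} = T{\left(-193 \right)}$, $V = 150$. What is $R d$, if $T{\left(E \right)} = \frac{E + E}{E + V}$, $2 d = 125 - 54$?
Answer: $- \frac{109624}{43} \approx -2549.4$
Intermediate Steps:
$d = \frac{71}{2}$ ($d = \frac{125 - 54}{2} = \frac{1}{2} \cdot 71 = \frac{71}{2} \approx 35.5$)
$T{\left(E \right)} = \frac{2 E}{150 + E}$ ($T{\left(E \right)} = \frac{E + E}{E + 150} = \frac{2 E}{150 + E}$)
$R = - \frac{3088}{43}$ ($R = - 8 \cdot 2 \left(-193\right) \frac{1}{150 - 193} = - 8 \cdot 2 \left(-193\right) \frac{1}{-43} = - 8 \cdot 2 \left(-193\right) \left(- \frac{1}{43}\right) = \left(-8\right) \frac{386}{43} = - \frac{3088}{43} \approx -71.814$)
$R d = \left(- \frac{3088}{43}\right) \frac{71}{2} = - \frac{109624}{43}$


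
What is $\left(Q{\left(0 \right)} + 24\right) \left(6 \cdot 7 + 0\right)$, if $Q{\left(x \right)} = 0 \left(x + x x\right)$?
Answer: $1008$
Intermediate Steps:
$Q{\left(x \right)} = 0$ ($Q{\left(x \right)} = 0 \left(x + x^{2}\right) = 0$)
$\left(Q{\left(0 \right)} + 24\right) \left(6 \cdot 7 + 0\right) = \left(0 + 24\right) \left(6 \cdot 7 + 0\right) = 24 \left(42 + 0\right) = 24 \cdot 42 = 1008$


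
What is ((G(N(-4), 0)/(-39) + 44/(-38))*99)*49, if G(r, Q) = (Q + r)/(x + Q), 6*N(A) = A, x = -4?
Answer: -2785013/494 ≈ -5637.7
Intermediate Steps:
N(A) = A/6
G(r, Q) = (Q + r)/(-4 + Q)
((G(N(-4), 0)/(-39) + 44/(-38))*99)*49 = ((((0 + (⅙)*(-4))/(-4 + 0))/(-39) + 44/(-38))*99)*49 = ((((0 - ⅔)/(-4))*(-1/39) + 44*(-1/38))*99)*49 = ((-¼*(-⅔)*(-1/39) - 22/19)*99)*49 = (((⅙)*(-1/39) - 22/19)*99)*49 = ((-1/234 - 22/19)*99)*49 = -5167/4446*99*49 = -56837/494*49 = -2785013/494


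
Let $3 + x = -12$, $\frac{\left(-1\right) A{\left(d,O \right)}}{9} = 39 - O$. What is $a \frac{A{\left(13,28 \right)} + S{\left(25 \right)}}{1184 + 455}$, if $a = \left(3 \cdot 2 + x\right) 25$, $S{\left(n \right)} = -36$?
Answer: $\frac{30375}{1639} \approx 18.533$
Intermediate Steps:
$A{\left(d,O \right)} = -351 + 9 O$ ($A{\left(d,O \right)} = - 9 \left(39 - O\right) = -351 + 9 O$)
$x = -15$ ($x = -3 - 12 = -15$)
$a = -225$ ($a = \left(3 \cdot 2 - 15\right) 25 = \left(6 - 15\right) 25 = \left(-9\right) 25 = -225$)
$a \frac{A{\left(13,28 \right)} + S{\left(25 \right)}}{1184 + 455} = - 225 \frac{\left(-351 + 9 \cdot 28\right) - 36}{1184 + 455} = - 225 \frac{\left(-351 + 252\right) - 36}{1639} = - 225 \left(-99 - 36\right) \frac{1}{1639} = - 225 \left(\left(-135\right) \frac{1}{1639}\right) = \left(-225\right) \left(- \frac{135}{1639}\right) = \frac{30375}{1639}$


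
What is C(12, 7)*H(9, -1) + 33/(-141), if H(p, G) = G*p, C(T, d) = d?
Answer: -2972/47 ≈ -63.234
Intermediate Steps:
C(12, 7)*H(9, -1) + 33/(-141) = 7*(-1*9) + 33/(-141) = 7*(-9) + 33*(-1/141) = -63 - 11/47 = -2972/47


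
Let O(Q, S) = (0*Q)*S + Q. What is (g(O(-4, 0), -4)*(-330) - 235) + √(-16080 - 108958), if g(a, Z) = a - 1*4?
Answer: 2405 + I*√125038 ≈ 2405.0 + 353.61*I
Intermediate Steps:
O(Q, S) = Q (O(Q, S) = 0*S + Q = 0 + Q = Q)
g(a, Z) = -4 + a (g(a, Z) = a - 4 = -4 + a)
(g(O(-4, 0), -4)*(-330) - 235) + √(-16080 - 108958) = ((-4 - 4)*(-330) - 235) + √(-16080 - 108958) = (-8*(-330) - 235) + √(-125038) = (2640 - 235) + I*√125038 = 2405 + I*√125038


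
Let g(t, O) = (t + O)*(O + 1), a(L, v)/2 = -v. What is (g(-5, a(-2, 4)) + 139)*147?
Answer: 33810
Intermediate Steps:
a(L, v) = -2*v (a(L, v) = 2*(-v) = -2*v)
g(t, O) = (1 + O)*(O + t) (g(t, O) = (O + t)*(1 + O) = (1 + O)*(O + t))
(g(-5, a(-2, 4)) + 139)*147 = ((-2*4 - 5 + (-2*4)**2 - 2*4*(-5)) + 139)*147 = ((-8 - 5 + (-8)**2 - 8*(-5)) + 139)*147 = ((-8 - 5 + 64 + 40) + 139)*147 = (91 + 139)*147 = 230*147 = 33810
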